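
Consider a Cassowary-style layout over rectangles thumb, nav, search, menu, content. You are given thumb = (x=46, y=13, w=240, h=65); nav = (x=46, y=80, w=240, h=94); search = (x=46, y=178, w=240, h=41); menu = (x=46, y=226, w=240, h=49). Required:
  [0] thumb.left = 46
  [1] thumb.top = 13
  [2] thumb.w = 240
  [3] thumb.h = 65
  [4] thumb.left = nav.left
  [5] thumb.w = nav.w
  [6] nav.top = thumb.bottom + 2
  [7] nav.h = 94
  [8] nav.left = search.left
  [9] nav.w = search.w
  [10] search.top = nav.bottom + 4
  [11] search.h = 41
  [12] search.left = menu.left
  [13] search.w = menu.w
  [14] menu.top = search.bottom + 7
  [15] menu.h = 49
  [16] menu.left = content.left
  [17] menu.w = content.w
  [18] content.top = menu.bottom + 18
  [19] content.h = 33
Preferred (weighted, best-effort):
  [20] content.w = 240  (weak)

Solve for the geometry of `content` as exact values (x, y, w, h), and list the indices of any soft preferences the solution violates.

content = (x=46, y=293, w=240, h=33)
violated soft preferences: none

1. content.x = 46  [menu.left = content.left]
2. content.w = 240  [menu.w = content.w]
3. content.y = 293  [content.top = menu.bottom + 18]
4. content.h = 33  [content.h = 33]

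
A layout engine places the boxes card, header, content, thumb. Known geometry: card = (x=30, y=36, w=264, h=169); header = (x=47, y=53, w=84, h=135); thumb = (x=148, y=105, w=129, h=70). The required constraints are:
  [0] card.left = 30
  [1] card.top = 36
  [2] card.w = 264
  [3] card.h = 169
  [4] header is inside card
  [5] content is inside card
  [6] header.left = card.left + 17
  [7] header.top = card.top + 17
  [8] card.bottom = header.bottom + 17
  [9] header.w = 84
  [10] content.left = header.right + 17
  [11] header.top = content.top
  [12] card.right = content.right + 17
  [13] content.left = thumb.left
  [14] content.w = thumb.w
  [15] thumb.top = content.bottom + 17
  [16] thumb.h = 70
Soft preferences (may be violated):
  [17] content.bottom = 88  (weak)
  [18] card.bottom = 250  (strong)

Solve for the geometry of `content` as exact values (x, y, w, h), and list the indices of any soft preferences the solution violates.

1. content.x = 148  [content.left = header.right + 17]
2. content.y = 53  [header.top = content.top]
3. content.w = 129  [card.right = content.right + 17]
4. content.h = 35  [thumb.top = content.bottom + 17]

content = (x=148, y=53, w=129, h=35)
violated soft preferences: 18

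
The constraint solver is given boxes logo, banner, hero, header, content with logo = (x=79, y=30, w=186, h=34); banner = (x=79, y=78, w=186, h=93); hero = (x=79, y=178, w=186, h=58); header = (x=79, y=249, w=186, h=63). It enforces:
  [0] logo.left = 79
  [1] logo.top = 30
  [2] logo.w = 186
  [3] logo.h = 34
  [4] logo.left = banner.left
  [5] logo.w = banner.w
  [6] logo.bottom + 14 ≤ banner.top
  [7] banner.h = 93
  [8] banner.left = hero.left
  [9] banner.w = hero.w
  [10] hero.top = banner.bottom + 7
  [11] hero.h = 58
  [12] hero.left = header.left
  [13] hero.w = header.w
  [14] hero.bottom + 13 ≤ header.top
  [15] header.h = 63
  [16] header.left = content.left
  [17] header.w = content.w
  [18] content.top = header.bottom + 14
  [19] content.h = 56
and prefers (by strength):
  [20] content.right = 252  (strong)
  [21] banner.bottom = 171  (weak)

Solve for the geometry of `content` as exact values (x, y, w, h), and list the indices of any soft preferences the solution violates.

1. content.x = 79  [header.left = content.left]
2. content.w = 186  [header.w = content.w]
3. content.y = 326  [content.top = header.bottom + 14]
4. content.h = 56  [content.h = 56]

content = (x=79, y=326, w=186, h=56)
violated soft preferences: 20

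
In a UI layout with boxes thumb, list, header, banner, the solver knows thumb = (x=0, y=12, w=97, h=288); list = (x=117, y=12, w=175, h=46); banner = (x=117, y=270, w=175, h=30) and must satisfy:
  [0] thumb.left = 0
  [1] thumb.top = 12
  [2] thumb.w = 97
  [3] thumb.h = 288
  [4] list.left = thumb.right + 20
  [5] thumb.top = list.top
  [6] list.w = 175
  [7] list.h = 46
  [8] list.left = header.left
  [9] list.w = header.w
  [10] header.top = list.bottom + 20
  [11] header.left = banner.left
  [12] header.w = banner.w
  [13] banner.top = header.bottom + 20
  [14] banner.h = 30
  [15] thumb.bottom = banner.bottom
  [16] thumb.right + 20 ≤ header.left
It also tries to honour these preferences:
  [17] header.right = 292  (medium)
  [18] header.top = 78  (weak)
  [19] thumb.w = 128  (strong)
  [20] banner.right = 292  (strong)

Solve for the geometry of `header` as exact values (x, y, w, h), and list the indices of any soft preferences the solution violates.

header = (x=117, y=78, w=175, h=172)
violated soft preferences: 19

1. header.x = 117  [list.left = header.left]
2. header.w = 175  [list.w = header.w]
3. header.y = 78  [header.top = list.bottom + 20]
4. header.h = 172  [banner.top = header.bottom + 20]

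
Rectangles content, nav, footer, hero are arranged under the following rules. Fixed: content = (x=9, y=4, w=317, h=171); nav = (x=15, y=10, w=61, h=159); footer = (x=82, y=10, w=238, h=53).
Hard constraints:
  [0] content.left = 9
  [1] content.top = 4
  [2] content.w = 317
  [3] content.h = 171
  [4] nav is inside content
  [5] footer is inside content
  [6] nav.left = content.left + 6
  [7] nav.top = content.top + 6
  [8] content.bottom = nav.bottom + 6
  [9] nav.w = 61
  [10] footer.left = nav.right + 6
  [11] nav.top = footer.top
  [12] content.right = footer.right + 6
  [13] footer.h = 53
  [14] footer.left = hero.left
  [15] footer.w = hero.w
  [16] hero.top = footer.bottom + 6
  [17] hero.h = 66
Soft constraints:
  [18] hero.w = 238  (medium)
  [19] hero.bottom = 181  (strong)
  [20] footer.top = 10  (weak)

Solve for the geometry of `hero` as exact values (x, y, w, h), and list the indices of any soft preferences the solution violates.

1. hero.x = 82  [footer.left = hero.left]
2. hero.w = 238  [footer.w = hero.w]
3. hero.y = 69  [hero.top = footer.bottom + 6]
4. hero.h = 66  [hero.h = 66]

hero = (x=82, y=69, w=238, h=66)
violated soft preferences: 19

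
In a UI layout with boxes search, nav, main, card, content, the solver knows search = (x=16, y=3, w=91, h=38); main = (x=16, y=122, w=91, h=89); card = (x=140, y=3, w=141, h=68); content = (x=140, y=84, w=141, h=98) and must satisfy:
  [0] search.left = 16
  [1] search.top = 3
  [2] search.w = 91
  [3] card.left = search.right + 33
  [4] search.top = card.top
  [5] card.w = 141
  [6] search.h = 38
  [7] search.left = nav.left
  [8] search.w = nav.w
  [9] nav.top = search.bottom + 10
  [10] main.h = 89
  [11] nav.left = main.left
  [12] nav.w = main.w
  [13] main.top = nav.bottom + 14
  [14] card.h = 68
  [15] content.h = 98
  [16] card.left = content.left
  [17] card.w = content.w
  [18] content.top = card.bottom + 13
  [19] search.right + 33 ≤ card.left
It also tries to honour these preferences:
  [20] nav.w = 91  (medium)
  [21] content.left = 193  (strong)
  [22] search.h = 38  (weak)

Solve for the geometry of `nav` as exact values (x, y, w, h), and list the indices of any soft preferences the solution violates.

1. nav.x = 16  [search.left = nav.left]
2. nav.w = 91  [search.w = nav.w]
3. nav.y = 51  [nav.top = search.bottom + 10]
4. nav.h = 57  [main.top = nav.bottom + 14]

nav = (x=16, y=51, w=91, h=57)
violated soft preferences: 21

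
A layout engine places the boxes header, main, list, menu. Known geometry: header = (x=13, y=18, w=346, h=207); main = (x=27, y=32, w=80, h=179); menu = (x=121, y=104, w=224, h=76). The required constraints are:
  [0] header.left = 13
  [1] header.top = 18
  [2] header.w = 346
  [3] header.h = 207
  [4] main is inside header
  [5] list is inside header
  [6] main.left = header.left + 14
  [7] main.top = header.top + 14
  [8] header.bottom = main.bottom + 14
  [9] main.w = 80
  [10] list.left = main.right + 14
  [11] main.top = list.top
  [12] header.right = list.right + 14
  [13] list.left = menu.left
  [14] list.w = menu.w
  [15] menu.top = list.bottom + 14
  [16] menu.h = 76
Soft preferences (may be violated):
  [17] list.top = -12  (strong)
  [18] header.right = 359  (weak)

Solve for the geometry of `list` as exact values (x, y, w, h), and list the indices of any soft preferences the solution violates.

1. list.x = 121  [list.left = main.right + 14]
2. list.y = 32  [main.top = list.top]
3. list.w = 224  [header.right = list.right + 14]
4. list.h = 58  [menu.top = list.bottom + 14]

list = (x=121, y=32, w=224, h=58)
violated soft preferences: 17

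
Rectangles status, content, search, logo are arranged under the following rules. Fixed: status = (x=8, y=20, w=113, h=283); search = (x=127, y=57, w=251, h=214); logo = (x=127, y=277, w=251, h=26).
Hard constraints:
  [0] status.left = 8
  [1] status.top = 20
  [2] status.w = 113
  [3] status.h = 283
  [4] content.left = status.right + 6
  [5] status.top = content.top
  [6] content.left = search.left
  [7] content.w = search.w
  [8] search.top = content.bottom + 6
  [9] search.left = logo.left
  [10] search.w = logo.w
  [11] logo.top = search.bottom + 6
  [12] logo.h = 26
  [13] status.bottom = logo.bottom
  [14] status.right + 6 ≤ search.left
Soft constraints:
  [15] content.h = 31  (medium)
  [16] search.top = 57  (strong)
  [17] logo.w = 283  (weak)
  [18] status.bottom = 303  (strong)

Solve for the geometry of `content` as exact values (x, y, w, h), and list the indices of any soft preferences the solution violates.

1. content.x = 127  [content.left = status.right + 6]
2. content.y = 20  [status.top = content.top]
3. content.w = 251  [content.w = search.w]
4. content.h = 31  [search.top = content.bottom + 6]

content = (x=127, y=20, w=251, h=31)
violated soft preferences: 17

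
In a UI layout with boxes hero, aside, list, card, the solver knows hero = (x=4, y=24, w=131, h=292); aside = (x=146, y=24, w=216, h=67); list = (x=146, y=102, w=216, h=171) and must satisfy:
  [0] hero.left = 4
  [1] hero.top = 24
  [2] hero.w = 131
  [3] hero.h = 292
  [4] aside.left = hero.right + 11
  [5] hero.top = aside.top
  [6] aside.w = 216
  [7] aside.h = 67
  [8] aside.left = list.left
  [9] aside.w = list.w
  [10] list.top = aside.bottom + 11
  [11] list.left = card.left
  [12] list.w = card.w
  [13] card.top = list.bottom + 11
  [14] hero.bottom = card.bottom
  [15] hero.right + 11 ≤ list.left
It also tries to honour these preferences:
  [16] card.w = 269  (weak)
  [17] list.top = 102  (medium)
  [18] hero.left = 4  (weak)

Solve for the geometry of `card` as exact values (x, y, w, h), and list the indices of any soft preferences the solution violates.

1. card.x = 146  [list.left = card.left]
2. card.w = 216  [list.w = card.w]
3. card.y = 284  [card.top = list.bottom + 11]
4. card.h = 32  [hero.bottom = card.bottom]

card = (x=146, y=284, w=216, h=32)
violated soft preferences: 16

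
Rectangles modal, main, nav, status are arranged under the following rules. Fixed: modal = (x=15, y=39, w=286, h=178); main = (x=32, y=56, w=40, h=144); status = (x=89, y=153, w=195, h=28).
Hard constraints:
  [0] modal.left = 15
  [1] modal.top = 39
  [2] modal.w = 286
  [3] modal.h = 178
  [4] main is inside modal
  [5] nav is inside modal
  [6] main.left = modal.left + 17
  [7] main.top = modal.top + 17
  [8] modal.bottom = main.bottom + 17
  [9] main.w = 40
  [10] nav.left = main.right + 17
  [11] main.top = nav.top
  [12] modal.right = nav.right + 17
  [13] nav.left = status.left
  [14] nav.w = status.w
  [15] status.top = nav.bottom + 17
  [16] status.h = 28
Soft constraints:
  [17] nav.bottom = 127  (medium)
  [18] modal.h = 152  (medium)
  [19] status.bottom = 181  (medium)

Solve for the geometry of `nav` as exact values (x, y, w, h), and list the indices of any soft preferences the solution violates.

nav = (x=89, y=56, w=195, h=80)
violated soft preferences: 17, 18

1. nav.x = 89  [nav.left = main.right + 17]
2. nav.y = 56  [main.top = nav.top]
3. nav.w = 195  [modal.right = nav.right + 17]
4. nav.h = 80  [status.top = nav.bottom + 17]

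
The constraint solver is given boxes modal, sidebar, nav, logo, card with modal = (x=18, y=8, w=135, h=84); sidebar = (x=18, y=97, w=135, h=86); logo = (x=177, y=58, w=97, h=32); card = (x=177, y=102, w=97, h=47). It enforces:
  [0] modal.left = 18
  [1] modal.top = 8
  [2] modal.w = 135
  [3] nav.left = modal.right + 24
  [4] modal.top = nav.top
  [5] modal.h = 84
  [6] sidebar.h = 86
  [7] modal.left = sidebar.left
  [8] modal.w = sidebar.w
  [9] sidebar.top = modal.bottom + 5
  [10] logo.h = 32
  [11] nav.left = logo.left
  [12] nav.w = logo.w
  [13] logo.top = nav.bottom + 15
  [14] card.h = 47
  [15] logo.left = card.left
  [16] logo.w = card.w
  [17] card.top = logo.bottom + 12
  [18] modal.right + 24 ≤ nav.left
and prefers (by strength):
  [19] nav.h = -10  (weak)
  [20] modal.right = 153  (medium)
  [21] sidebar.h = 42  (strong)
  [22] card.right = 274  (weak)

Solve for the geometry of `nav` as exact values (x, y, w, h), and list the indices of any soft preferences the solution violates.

nav = (x=177, y=8, w=97, h=35)
violated soft preferences: 19, 21

1. nav.x = 177  [nav.left = modal.right + 24]
2. nav.y = 8  [modal.top = nav.top]
3. nav.w = 97  [nav.w = logo.w]
4. nav.h = 35  [logo.top = nav.bottom + 15]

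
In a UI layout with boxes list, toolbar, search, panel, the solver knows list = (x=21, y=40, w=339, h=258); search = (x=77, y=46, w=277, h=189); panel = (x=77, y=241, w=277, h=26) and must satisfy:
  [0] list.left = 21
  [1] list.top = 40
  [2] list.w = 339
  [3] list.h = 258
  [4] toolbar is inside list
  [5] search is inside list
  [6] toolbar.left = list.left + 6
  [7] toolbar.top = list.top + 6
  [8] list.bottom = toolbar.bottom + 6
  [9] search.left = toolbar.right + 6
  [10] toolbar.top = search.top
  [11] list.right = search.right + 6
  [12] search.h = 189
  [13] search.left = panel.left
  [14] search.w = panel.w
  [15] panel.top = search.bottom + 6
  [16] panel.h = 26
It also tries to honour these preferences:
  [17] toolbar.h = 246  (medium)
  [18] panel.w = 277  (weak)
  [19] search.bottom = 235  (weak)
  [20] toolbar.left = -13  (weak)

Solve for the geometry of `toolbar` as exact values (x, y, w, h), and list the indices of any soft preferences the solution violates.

toolbar = (x=27, y=46, w=44, h=246)
violated soft preferences: 20

1. toolbar.x = 27  [toolbar.left = list.left + 6]
2. toolbar.y = 46  [toolbar.top = list.top + 6]
3. toolbar.h = 246  [list.bottom = toolbar.bottom + 6]
4. toolbar.w = 44  [search.left = toolbar.right + 6]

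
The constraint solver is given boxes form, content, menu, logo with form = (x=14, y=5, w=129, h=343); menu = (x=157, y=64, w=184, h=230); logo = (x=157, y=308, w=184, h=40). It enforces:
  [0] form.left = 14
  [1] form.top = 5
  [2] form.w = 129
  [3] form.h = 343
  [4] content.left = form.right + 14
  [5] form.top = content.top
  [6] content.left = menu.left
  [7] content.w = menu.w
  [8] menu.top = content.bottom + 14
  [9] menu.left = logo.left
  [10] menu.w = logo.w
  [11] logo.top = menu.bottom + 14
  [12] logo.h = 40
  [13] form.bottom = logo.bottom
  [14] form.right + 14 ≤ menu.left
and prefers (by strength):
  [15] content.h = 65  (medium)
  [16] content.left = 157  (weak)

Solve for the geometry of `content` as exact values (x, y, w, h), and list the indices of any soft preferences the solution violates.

1. content.x = 157  [content.left = form.right + 14]
2. content.y = 5  [form.top = content.top]
3. content.w = 184  [content.w = menu.w]
4. content.h = 45  [menu.top = content.bottom + 14]

content = (x=157, y=5, w=184, h=45)
violated soft preferences: 15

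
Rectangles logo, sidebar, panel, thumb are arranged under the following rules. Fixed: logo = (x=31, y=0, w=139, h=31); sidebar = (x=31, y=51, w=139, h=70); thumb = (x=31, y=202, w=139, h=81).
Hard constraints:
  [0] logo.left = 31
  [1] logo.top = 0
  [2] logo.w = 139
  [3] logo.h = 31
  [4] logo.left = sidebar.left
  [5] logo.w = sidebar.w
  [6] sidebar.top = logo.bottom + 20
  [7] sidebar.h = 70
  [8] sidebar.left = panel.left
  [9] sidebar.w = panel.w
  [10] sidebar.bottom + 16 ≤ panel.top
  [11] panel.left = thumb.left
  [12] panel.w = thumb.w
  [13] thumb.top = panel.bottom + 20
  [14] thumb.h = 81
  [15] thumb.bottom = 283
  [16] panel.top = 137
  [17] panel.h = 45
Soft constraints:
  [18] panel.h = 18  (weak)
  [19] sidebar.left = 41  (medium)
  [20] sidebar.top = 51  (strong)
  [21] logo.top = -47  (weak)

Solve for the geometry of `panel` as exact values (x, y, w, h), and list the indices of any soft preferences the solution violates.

panel = (x=31, y=137, w=139, h=45)
violated soft preferences: 18, 19, 21

1. panel.x = 31  [sidebar.left = panel.left]
2. panel.w = 139  [sidebar.w = panel.w]
3. panel.y = 137  [panel.top = 137]
4. panel.h = 45  [panel.h = 45]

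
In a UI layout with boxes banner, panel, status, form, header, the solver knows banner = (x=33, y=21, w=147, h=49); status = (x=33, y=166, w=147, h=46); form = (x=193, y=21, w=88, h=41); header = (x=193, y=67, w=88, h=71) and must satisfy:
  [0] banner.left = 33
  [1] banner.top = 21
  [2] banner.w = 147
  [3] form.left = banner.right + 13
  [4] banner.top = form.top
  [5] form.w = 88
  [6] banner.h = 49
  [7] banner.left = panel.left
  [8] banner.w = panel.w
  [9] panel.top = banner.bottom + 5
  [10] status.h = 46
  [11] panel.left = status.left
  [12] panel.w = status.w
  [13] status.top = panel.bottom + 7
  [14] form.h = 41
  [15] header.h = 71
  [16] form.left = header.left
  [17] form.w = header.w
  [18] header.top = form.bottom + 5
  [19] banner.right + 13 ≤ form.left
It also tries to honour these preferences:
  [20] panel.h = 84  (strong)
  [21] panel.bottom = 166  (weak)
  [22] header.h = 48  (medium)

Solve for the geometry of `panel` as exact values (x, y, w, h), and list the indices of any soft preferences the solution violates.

1. panel.x = 33  [banner.left = panel.left]
2. panel.w = 147  [banner.w = panel.w]
3. panel.y = 75  [panel.top = banner.bottom + 5]
4. panel.h = 84  [status.top = panel.bottom + 7]

panel = (x=33, y=75, w=147, h=84)
violated soft preferences: 21, 22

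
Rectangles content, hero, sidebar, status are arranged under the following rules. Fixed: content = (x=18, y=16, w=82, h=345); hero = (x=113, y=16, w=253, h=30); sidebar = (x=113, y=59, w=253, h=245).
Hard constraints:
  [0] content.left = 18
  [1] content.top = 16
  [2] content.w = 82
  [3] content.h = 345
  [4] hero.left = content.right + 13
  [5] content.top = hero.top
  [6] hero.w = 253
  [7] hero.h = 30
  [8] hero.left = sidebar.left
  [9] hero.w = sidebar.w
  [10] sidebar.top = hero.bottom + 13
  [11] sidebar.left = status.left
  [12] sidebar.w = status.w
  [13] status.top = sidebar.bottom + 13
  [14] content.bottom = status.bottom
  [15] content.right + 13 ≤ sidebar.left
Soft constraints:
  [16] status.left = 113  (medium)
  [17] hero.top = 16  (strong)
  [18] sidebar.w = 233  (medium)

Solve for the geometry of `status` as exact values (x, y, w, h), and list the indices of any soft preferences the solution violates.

1. status.x = 113  [sidebar.left = status.left]
2. status.w = 253  [sidebar.w = status.w]
3. status.y = 317  [status.top = sidebar.bottom + 13]
4. status.h = 44  [content.bottom = status.bottom]

status = (x=113, y=317, w=253, h=44)
violated soft preferences: 18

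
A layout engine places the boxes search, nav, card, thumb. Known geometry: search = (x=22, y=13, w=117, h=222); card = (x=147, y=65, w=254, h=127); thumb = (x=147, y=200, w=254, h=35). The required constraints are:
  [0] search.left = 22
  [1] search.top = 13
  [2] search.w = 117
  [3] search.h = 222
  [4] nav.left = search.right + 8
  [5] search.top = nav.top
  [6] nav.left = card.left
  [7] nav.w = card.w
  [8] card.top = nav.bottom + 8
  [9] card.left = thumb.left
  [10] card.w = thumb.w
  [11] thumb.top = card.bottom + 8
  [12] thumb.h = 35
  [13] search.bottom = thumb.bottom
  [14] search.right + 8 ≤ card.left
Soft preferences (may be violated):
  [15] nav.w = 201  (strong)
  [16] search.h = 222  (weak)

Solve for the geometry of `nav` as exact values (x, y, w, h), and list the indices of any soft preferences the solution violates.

nav = (x=147, y=13, w=254, h=44)
violated soft preferences: 15

1. nav.x = 147  [nav.left = search.right + 8]
2. nav.y = 13  [search.top = nav.top]
3. nav.w = 254  [nav.w = card.w]
4. nav.h = 44  [card.top = nav.bottom + 8]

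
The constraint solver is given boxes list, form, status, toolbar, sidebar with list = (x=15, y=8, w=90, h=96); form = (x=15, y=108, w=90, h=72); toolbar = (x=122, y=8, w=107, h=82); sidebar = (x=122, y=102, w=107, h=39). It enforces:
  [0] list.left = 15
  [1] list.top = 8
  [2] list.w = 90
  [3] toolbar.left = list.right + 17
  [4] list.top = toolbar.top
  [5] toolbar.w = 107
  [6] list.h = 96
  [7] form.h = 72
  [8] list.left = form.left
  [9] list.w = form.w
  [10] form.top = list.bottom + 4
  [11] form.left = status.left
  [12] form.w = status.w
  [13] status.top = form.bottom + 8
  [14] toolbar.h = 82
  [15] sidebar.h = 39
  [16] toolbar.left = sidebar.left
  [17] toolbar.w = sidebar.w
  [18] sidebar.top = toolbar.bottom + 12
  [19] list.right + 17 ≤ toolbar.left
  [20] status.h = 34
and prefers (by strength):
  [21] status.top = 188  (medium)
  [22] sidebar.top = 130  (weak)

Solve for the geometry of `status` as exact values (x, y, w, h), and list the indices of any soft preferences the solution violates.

1. status.x = 15  [form.left = status.left]
2. status.w = 90  [form.w = status.w]
3. status.y = 188  [status.top = form.bottom + 8]
4. status.h = 34  [status.h = 34]

status = (x=15, y=188, w=90, h=34)
violated soft preferences: 22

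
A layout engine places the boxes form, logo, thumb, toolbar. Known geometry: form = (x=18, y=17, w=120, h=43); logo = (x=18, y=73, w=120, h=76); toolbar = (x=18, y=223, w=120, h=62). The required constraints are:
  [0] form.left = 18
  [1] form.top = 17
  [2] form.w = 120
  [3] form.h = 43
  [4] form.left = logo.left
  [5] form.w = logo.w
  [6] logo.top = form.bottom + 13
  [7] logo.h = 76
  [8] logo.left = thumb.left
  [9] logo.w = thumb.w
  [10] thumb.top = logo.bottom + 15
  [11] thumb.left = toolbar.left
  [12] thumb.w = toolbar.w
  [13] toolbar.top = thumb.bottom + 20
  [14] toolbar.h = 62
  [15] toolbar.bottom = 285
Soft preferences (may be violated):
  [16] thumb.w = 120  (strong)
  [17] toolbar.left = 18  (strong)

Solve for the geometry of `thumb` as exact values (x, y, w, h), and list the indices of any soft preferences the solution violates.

thumb = (x=18, y=164, w=120, h=39)
violated soft preferences: none

1. thumb.x = 18  [logo.left = thumb.left]
2. thumb.w = 120  [logo.w = thumb.w]
3. thumb.y = 164  [thumb.top = logo.bottom + 15]
4. thumb.h = 39  [toolbar.top = thumb.bottom + 20]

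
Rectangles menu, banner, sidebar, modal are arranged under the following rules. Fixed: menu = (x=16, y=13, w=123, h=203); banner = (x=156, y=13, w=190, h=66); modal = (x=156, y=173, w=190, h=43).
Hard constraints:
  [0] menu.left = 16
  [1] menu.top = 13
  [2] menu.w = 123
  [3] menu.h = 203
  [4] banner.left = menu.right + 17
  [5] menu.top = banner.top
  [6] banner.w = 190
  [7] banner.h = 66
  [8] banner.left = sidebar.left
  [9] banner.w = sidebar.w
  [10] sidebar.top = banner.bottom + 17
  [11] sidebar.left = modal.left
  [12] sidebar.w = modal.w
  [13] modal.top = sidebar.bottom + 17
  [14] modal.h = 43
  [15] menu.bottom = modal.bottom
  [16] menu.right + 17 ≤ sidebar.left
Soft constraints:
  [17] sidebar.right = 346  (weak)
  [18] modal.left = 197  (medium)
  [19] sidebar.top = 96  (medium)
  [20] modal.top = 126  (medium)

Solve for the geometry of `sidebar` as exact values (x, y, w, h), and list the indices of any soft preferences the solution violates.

sidebar = (x=156, y=96, w=190, h=60)
violated soft preferences: 18, 20

1. sidebar.x = 156  [banner.left = sidebar.left]
2. sidebar.w = 190  [banner.w = sidebar.w]
3. sidebar.y = 96  [sidebar.top = banner.bottom + 17]
4. sidebar.h = 60  [modal.top = sidebar.bottom + 17]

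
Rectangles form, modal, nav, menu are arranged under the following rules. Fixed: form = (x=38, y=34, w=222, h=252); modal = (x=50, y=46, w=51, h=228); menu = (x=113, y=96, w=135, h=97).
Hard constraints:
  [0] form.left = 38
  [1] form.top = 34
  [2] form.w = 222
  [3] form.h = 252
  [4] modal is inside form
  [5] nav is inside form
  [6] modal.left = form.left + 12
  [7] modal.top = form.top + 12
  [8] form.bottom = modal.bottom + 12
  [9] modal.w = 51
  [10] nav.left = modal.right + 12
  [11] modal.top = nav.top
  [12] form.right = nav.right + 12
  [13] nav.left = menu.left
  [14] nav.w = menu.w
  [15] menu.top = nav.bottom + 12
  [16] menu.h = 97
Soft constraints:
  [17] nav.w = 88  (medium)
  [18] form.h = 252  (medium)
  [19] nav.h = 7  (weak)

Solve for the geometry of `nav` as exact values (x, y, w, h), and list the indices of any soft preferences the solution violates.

nav = (x=113, y=46, w=135, h=38)
violated soft preferences: 17, 19

1. nav.x = 113  [nav.left = modal.right + 12]
2. nav.y = 46  [modal.top = nav.top]
3. nav.w = 135  [form.right = nav.right + 12]
4. nav.h = 38  [menu.top = nav.bottom + 12]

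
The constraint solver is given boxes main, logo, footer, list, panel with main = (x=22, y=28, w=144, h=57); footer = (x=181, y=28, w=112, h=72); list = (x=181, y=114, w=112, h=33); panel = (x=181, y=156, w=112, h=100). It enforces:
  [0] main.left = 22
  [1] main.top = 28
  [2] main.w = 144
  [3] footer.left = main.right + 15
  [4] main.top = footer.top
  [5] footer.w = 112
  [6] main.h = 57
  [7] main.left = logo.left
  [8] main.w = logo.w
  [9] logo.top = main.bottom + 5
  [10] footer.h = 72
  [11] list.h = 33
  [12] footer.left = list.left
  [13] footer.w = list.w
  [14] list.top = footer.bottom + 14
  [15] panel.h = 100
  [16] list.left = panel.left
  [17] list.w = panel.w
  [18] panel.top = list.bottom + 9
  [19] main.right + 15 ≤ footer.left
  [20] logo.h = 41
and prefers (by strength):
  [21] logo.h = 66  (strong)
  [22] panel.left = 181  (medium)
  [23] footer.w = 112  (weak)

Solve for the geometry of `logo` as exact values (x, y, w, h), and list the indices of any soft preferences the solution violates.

1. logo.x = 22  [main.left = logo.left]
2. logo.w = 144  [main.w = logo.w]
3. logo.y = 90  [logo.top = main.bottom + 5]
4. logo.h = 41  [logo.h = 41]

logo = (x=22, y=90, w=144, h=41)
violated soft preferences: 21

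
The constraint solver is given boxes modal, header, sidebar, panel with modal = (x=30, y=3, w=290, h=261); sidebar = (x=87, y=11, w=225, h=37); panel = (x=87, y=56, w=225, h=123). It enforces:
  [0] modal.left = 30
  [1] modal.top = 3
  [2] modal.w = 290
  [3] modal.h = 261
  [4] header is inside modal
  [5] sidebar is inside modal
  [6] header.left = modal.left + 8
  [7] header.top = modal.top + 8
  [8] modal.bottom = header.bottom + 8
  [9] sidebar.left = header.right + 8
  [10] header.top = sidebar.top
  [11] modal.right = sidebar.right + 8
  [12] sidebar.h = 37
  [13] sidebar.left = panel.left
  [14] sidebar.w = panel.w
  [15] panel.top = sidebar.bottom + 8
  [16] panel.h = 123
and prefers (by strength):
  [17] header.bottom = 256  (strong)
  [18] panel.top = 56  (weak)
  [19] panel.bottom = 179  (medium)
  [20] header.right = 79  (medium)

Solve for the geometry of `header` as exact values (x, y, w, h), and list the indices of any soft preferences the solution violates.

1. header.x = 38  [header.left = modal.left + 8]
2. header.y = 11  [header.top = modal.top + 8]
3. header.h = 245  [modal.bottom = header.bottom + 8]
4. header.w = 41  [sidebar.left = header.right + 8]

header = (x=38, y=11, w=41, h=245)
violated soft preferences: none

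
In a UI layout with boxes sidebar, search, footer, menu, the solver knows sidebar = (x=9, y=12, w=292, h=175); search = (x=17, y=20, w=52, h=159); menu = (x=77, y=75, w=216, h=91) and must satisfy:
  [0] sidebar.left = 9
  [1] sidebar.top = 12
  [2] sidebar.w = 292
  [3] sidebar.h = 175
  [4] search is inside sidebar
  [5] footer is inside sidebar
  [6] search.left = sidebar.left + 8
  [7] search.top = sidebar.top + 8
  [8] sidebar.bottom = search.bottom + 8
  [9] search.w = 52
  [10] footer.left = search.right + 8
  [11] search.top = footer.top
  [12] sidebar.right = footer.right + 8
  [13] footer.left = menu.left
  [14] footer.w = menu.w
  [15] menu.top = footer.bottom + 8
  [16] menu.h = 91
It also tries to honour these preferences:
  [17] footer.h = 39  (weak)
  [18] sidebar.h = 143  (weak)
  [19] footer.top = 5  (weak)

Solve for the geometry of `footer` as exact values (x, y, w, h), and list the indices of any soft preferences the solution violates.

footer = (x=77, y=20, w=216, h=47)
violated soft preferences: 17, 18, 19

1. footer.x = 77  [footer.left = search.right + 8]
2. footer.y = 20  [search.top = footer.top]
3. footer.w = 216  [sidebar.right = footer.right + 8]
4. footer.h = 47  [menu.top = footer.bottom + 8]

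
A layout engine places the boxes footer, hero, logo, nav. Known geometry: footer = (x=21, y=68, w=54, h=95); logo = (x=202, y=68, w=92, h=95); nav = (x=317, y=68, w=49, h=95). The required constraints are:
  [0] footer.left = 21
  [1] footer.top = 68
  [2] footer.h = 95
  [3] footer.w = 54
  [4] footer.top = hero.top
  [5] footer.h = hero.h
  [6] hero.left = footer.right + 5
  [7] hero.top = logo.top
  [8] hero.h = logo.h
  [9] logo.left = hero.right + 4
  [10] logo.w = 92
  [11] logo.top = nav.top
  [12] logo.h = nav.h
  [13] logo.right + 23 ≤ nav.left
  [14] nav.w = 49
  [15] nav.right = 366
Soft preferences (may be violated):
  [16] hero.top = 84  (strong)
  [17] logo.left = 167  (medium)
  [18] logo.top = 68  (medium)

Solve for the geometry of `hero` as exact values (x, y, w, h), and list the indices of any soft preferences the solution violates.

1. hero.y = 68  [footer.top = hero.top]
2. hero.h = 95  [footer.h = hero.h]
3. hero.x = 80  [hero.left = footer.right + 5]
4. hero.w = 118  [logo.left = hero.right + 4]

hero = (x=80, y=68, w=118, h=95)
violated soft preferences: 16, 17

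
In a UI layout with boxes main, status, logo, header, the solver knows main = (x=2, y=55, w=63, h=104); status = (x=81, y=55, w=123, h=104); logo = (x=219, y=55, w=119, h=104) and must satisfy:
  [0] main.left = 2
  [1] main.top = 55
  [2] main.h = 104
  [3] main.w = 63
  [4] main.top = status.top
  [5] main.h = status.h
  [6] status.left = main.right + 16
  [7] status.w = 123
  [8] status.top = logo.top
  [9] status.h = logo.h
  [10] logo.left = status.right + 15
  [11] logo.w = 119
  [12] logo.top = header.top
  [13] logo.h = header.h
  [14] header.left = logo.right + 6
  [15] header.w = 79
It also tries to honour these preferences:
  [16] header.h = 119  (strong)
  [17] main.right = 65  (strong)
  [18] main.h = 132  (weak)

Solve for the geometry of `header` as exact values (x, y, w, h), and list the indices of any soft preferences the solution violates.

1. header.y = 55  [logo.top = header.top]
2. header.h = 104  [logo.h = header.h]
3. header.x = 344  [header.left = logo.right + 6]
4. header.w = 79  [header.w = 79]

header = (x=344, y=55, w=79, h=104)
violated soft preferences: 16, 18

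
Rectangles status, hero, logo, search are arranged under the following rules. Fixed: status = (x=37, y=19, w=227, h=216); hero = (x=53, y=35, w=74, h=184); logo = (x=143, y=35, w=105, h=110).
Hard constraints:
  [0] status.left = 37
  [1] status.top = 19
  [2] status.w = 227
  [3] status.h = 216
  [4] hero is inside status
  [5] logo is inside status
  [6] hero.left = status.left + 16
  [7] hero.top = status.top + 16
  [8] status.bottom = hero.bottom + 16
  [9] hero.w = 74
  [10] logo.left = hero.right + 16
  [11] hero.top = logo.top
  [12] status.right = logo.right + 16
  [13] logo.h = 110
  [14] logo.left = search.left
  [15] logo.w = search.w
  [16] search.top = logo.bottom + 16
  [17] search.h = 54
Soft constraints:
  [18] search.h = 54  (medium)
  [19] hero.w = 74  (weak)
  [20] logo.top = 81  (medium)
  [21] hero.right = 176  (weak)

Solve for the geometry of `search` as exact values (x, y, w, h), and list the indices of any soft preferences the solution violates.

1. search.x = 143  [logo.left = search.left]
2. search.w = 105  [logo.w = search.w]
3. search.y = 161  [search.top = logo.bottom + 16]
4. search.h = 54  [search.h = 54]

search = (x=143, y=161, w=105, h=54)
violated soft preferences: 20, 21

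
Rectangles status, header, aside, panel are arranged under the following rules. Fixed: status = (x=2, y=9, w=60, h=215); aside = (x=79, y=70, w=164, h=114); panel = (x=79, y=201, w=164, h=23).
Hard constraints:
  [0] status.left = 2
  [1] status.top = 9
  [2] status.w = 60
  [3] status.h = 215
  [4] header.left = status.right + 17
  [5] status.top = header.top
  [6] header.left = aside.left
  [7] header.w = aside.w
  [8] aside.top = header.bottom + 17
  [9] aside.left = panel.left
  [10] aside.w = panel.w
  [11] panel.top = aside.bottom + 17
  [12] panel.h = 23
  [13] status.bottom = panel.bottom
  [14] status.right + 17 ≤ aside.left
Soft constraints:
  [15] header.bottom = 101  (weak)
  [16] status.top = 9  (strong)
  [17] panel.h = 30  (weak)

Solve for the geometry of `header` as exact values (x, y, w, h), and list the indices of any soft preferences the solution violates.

header = (x=79, y=9, w=164, h=44)
violated soft preferences: 15, 17

1. header.x = 79  [header.left = status.right + 17]
2. header.y = 9  [status.top = header.top]
3. header.w = 164  [header.w = aside.w]
4. header.h = 44  [aside.top = header.bottom + 17]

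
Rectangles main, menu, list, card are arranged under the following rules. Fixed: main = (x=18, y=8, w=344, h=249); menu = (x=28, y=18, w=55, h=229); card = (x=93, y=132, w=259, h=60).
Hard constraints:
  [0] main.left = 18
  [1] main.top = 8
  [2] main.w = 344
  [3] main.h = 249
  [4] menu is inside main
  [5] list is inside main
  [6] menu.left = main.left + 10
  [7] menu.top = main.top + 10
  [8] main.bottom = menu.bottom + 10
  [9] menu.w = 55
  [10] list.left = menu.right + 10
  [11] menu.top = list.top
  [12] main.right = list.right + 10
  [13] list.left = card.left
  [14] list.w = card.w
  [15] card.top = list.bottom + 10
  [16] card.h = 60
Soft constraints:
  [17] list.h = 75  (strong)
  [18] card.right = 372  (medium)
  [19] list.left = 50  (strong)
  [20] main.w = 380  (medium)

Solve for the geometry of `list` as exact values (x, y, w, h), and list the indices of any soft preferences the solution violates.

1. list.x = 93  [list.left = menu.right + 10]
2. list.y = 18  [menu.top = list.top]
3. list.w = 259  [main.right = list.right + 10]
4. list.h = 104  [card.top = list.bottom + 10]

list = (x=93, y=18, w=259, h=104)
violated soft preferences: 17, 18, 19, 20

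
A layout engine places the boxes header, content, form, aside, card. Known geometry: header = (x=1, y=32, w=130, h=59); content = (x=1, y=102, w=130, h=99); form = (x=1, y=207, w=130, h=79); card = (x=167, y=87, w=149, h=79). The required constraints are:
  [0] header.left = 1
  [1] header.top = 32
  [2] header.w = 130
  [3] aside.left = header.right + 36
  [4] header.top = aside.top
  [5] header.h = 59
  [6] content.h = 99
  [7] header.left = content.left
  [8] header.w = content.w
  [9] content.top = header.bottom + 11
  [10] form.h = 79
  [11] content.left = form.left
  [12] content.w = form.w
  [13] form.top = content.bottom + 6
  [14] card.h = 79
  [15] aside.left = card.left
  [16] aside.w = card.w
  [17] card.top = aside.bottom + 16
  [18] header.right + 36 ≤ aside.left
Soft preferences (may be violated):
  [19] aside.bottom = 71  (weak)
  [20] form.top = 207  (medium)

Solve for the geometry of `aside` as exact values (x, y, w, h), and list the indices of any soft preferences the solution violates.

1. aside.x = 167  [aside.left = header.right + 36]
2. aside.y = 32  [header.top = aside.top]
3. aside.w = 149  [aside.w = card.w]
4. aside.h = 39  [card.top = aside.bottom + 16]

aside = (x=167, y=32, w=149, h=39)
violated soft preferences: none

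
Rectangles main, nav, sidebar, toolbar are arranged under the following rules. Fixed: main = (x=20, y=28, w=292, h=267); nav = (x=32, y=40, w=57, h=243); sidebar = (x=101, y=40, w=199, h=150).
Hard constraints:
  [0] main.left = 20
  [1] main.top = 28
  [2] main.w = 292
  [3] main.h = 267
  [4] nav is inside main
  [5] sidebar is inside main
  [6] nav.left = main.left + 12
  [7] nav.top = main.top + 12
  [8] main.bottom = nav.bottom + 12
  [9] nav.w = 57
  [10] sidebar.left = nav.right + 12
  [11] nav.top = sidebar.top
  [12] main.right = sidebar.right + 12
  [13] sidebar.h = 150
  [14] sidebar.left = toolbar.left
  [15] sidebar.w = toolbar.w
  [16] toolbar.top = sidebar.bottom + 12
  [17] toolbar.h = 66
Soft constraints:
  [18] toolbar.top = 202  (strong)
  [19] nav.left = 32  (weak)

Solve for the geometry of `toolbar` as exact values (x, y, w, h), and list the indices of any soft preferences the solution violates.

toolbar = (x=101, y=202, w=199, h=66)
violated soft preferences: none

1. toolbar.x = 101  [sidebar.left = toolbar.left]
2. toolbar.w = 199  [sidebar.w = toolbar.w]
3. toolbar.y = 202  [toolbar.top = sidebar.bottom + 12]
4. toolbar.h = 66  [toolbar.h = 66]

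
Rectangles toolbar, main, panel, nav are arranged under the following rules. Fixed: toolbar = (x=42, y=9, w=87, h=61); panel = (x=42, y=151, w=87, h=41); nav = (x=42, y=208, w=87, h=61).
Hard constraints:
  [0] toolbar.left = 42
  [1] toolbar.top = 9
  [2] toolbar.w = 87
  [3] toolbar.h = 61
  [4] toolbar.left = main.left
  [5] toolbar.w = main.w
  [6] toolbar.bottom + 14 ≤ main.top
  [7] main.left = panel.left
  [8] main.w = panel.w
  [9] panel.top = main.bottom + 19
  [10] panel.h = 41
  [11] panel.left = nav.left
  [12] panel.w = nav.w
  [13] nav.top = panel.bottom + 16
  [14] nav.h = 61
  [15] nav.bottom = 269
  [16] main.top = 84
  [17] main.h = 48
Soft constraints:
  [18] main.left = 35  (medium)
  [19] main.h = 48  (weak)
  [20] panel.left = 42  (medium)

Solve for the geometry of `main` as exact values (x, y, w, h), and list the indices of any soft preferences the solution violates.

1. main.x = 42  [toolbar.left = main.left]
2. main.w = 87  [toolbar.w = main.w]
3. main.y = 84  [main.top = 84]
4. main.h = 48  [main.h = 48]

main = (x=42, y=84, w=87, h=48)
violated soft preferences: 18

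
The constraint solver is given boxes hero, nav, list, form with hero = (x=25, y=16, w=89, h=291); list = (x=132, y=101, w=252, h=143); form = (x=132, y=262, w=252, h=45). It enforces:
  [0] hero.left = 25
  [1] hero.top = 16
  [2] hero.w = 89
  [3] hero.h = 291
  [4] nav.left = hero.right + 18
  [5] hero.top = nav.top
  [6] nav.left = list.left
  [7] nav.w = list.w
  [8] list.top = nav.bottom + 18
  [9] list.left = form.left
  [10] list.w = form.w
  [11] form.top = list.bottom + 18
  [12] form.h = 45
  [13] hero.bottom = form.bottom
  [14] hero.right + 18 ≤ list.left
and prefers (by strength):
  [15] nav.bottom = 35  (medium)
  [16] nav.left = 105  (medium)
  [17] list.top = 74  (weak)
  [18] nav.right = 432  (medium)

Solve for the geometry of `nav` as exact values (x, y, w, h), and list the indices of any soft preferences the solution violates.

nav = (x=132, y=16, w=252, h=67)
violated soft preferences: 15, 16, 17, 18

1. nav.x = 132  [nav.left = hero.right + 18]
2. nav.y = 16  [hero.top = nav.top]
3. nav.w = 252  [nav.w = list.w]
4. nav.h = 67  [list.top = nav.bottom + 18]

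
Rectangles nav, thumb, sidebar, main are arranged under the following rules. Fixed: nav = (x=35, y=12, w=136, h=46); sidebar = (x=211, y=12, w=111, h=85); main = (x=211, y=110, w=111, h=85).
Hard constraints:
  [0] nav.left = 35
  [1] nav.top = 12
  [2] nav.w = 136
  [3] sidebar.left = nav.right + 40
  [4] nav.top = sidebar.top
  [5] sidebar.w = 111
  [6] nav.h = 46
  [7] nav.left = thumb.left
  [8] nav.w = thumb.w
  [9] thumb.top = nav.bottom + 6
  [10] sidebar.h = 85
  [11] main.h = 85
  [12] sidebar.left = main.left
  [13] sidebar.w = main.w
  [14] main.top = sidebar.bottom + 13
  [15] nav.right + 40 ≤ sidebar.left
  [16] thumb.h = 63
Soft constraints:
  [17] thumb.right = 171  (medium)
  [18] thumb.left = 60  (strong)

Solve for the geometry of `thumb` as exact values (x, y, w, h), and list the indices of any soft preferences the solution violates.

1. thumb.x = 35  [nav.left = thumb.left]
2. thumb.w = 136  [nav.w = thumb.w]
3. thumb.y = 64  [thumb.top = nav.bottom + 6]
4. thumb.h = 63  [thumb.h = 63]

thumb = (x=35, y=64, w=136, h=63)
violated soft preferences: 18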